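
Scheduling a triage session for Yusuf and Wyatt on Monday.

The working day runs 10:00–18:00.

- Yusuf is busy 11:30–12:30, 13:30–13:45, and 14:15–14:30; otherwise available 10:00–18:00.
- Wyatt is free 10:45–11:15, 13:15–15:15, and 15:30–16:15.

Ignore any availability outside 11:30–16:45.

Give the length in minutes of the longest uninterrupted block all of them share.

Yusuf free within 10:00–18:00: 10:00–11:30, 12:30–13:30, 13:45–14:15, 14:30–18:00.
Yusuf ∩ Wyatt: 10:45–11:15, 13:15–13:30, 13:45–14:15, 14:30–15:15, 15:30–16:15.
Restricted to 11:30–16:45: 13:15–13:30, 13:45–14:15, 14:30–15:15, 15:30–16:15.
Common window lengths: 15, 30, 45, 45 min; longest is 45.

45 minutes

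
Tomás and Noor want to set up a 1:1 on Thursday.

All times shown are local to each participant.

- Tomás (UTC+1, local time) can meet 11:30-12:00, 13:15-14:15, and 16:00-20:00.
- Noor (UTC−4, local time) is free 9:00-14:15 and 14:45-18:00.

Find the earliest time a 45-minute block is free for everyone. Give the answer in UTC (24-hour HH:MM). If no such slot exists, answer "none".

15:00

Tomás → UTC: 10:30–11:00, 12:15–13:15, 15:00–19:00.
Noor → UTC: 13:00–18:15, 18:45–22:00.
Tomás ∩ Noor: 13:00–13:15, 15:00–18:15, 18:45–19:00.
Windows ≥ 45 min: 15:00–18:15.
Earliest such window starts at 15:00.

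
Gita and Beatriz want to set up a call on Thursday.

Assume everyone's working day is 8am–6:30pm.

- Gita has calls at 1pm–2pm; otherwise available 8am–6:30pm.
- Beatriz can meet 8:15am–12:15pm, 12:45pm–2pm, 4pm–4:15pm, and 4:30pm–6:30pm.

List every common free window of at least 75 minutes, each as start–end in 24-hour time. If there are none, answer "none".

08:15–12:15, 16:30–18:30

Gita free within 08:00–18:30: 08:00–13:00, 14:00–18:30.
Gita ∩ Beatriz: 08:15–12:15, 12:45–13:00, 16:00–16:15, 16:30–18:30.
Windows ≥ 75 min: 08:15–12:15, 16:30–18:30.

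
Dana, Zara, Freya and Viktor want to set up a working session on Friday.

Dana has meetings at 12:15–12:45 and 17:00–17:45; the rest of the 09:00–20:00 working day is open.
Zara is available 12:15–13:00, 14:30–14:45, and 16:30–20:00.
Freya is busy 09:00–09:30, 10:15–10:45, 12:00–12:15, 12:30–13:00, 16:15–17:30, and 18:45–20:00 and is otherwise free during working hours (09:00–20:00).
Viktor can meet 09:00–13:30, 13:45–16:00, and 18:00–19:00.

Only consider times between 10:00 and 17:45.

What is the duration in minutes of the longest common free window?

Dana free within 09:00–20:00: 09:00–12:15, 12:45–17:00, 17:45–20:00.
Freya free within 09:00–20:00: 09:30–10:15, 10:45–12:00, 12:15–12:30, 13:00–16:15, 17:30–18:45.
Dana ∩ Zara: 12:45–13:00, 14:30–14:45, 16:30–17:00, 17:45–20:00.
Dana ∩ Zara ∩ Freya: 14:30–14:45, 17:45–18:45.
Dana ∩ Zara ∩ Freya ∩ Viktor: 14:30–14:45, 18:00–18:45.
Restricted to 10:00–17:45: 14:30–14:45.
Single common window of 15 minutes.

15 minutes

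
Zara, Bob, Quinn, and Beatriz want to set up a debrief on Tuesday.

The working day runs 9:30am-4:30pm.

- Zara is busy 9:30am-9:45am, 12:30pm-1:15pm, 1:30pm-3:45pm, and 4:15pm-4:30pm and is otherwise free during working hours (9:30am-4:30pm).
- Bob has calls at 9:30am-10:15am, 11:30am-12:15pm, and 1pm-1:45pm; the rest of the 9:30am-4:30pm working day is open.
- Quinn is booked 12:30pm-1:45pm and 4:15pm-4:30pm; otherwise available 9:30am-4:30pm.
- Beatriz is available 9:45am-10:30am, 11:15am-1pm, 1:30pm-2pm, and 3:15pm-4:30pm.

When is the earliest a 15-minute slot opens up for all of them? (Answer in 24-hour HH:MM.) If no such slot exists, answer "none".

10:15

Zara free within 09:30–16:30: 09:45–12:30, 13:15–13:30, 15:45–16:15.
Bob free within 09:30–16:30: 10:15–11:30, 12:15–13:00, 13:45–16:30.
Quinn free within 09:30–16:30: 09:30–12:30, 13:45–16:15.
Zara ∩ Bob: 10:15–11:30, 12:15–12:30, 15:45–16:15.
Zara ∩ Bob ∩ Quinn: 10:15–11:30, 12:15–12:30, 15:45–16:15.
Zara ∩ Bob ∩ Quinn ∩ Beatriz: 10:15–10:30, 11:15–11:30, 12:15–12:30, 15:45–16:15.
Windows ≥ 15 min: 10:15–10:30, 11:15–11:30, 12:15–12:30, 15:45–16:15.
Earliest such window starts at 10:15.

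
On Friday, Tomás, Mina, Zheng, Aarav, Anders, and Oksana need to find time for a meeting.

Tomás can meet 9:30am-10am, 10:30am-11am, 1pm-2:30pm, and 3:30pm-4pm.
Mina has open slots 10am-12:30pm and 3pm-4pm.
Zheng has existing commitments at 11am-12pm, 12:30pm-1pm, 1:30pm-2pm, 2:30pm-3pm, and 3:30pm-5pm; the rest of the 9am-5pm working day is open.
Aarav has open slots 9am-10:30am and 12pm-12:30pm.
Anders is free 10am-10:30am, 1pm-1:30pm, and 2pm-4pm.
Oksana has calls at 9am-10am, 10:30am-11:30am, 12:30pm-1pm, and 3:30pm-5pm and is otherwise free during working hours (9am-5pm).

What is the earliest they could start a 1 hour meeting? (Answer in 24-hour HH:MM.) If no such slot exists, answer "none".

Zheng free within 09:00–17:00: 09:00–11:00, 12:00–12:30, 13:00–13:30, 14:00–14:30, 15:00–15:30.
Oksana free within 09:00–17:00: 10:00–10:30, 11:30–12:30, 13:00–15:30.
Tomás ∩ Mina: 10:30–11:00, 15:30–16:00.
Tomás ∩ Mina ∩ Zheng: 10:30–11:00.
Tomás ∩ Mina ∩ Zheng ∩ Aarav: (none).
Tomás ∩ Mina ∩ Zheng ∩ Aarav ∩ Anders: (none).
Tomás ∩ Mina ∩ Zheng ∩ Aarav ∩ Anders ∩ Oksana: (none).
Windows ≥ 60 min: (none).

none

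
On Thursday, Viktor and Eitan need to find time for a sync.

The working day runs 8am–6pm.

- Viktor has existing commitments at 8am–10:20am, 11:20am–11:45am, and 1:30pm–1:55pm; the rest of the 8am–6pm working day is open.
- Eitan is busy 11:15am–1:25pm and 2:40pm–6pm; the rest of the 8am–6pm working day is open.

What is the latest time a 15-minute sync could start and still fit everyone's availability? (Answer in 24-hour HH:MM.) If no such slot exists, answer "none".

14:25

Viktor free within 08:00–18:00: 10:20–11:20, 11:45–13:30, 13:55–18:00.
Eitan free within 08:00–18:00: 08:00–11:15, 13:25–14:40.
Viktor ∩ Eitan: 10:20–11:15, 13:25–13:30, 13:55–14:40.
Windows ≥ 15 min: 10:20–11:15, 13:55–14:40.
Latest start in the last window 13:55–14:40 is 14:40 − 15 min = 14:25.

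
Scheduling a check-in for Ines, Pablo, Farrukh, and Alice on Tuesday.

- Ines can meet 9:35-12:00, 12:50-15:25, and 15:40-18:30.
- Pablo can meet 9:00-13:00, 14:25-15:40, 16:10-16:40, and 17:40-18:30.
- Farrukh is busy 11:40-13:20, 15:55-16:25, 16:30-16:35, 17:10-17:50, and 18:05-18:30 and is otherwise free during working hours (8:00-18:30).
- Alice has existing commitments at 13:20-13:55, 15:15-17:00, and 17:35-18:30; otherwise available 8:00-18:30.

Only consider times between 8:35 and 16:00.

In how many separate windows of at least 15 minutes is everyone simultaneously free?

2

Farrukh free within 08:00–18:30: 08:00–11:40, 13:20–15:55, 16:25–16:30, 16:35–17:10, 17:50–18:05.
Alice free within 08:00–18:30: 08:00–13:20, 13:55–15:15, 17:00–17:35.
Ines ∩ Pablo: 09:35–12:00, 12:50–13:00, 14:25–15:25, 16:10–16:40, 17:40–18:30.
Ines ∩ Pablo ∩ Farrukh: 09:35–11:40, 14:25–15:25, 16:25–16:30, 16:35–16:40, 17:50–18:05.
Ines ∩ Pablo ∩ Farrukh ∩ Alice: 09:35–11:40, 14:25–15:15.
Restricted to 08:35–16:00: 09:35–11:40, 14:25–15:15.
Windows ≥ 15 min: 09:35–11:40, 14:25–15:15.
That's 2 windows.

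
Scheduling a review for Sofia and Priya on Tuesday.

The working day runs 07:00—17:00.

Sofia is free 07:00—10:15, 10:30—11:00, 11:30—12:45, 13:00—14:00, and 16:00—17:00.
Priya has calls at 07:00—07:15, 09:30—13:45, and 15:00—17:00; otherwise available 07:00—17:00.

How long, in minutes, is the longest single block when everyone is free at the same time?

Priya free within 07:00–17:00: 07:15–09:30, 13:45–15:00.
Sofia ∩ Priya: 07:15–09:30, 13:45–14:00.
Common window lengths: 135, 15 min; longest is 135.

135 minutes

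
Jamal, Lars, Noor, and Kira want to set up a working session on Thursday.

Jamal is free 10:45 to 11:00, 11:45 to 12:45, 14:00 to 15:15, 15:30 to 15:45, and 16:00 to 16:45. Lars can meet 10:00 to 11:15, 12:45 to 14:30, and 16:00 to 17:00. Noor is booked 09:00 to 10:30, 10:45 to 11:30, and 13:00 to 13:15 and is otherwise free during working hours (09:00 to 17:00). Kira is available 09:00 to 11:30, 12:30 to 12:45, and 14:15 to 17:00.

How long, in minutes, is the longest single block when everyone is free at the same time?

Noor free within 09:00–17:00: 10:30–10:45, 11:30–13:00, 13:15–17:00.
Jamal ∩ Lars: 10:45–11:00, 14:00–14:30, 16:00–16:45.
Jamal ∩ Lars ∩ Noor: 14:00–14:30, 16:00–16:45.
Jamal ∩ Lars ∩ Noor ∩ Kira: 14:15–14:30, 16:00–16:45.
Common window lengths: 15, 45 min; longest is 45.

45 minutes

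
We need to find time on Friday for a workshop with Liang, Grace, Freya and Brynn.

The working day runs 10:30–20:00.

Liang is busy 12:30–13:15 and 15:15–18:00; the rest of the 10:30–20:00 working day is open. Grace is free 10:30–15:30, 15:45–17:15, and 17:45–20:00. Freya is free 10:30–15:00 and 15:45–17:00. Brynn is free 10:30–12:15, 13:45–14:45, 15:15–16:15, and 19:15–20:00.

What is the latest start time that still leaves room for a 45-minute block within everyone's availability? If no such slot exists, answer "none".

14:00

Liang free within 10:30–20:00: 10:30–12:30, 13:15–15:15, 18:00–20:00.
Liang ∩ Grace: 10:30–12:30, 13:15–15:15, 18:00–20:00.
Liang ∩ Grace ∩ Freya: 10:30–12:30, 13:15–15:00.
Liang ∩ Grace ∩ Freya ∩ Brynn: 10:30–12:15, 13:45–14:45.
Windows ≥ 45 min: 10:30–12:15, 13:45–14:45.
Latest start in the last window 13:45–14:45 is 14:45 − 45 min = 14:00.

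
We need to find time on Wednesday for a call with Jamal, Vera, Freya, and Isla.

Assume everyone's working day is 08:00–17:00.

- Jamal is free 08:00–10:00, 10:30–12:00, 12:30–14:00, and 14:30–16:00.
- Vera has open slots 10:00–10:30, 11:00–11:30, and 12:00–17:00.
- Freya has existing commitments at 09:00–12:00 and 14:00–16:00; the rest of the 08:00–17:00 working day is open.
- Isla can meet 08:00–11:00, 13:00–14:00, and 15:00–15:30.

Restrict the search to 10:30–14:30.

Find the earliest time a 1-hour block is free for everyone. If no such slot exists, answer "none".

13:00

Freya free within 08:00–17:00: 08:00–09:00, 12:00–14:00, 16:00–17:00.
Jamal ∩ Vera: 11:00–11:30, 12:30–14:00, 14:30–16:00.
Jamal ∩ Vera ∩ Freya: 12:30–14:00.
Jamal ∩ Vera ∩ Freya ∩ Isla: 13:00–14:00.
Restricted to 10:30–14:30: 13:00–14:00.
Windows ≥ 60 min: 13:00–14:00.
Earliest such window starts at 13:00.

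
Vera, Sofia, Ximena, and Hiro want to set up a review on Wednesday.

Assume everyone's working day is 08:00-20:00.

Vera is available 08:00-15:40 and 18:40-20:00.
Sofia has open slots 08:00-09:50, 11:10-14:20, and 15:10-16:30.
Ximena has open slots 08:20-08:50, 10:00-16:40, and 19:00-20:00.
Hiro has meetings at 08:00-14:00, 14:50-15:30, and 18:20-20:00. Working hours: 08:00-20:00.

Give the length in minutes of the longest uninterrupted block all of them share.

Hiro free within 08:00–20:00: 14:00–14:50, 15:30–18:20.
Vera ∩ Sofia: 08:00–09:50, 11:10–14:20, 15:10–15:40.
Vera ∩ Sofia ∩ Ximena: 08:20–08:50, 11:10–14:20, 15:10–15:40.
Vera ∩ Sofia ∩ Ximena ∩ Hiro: 14:00–14:20, 15:30–15:40.
Common window lengths: 20, 10 min; longest is 20.

20 minutes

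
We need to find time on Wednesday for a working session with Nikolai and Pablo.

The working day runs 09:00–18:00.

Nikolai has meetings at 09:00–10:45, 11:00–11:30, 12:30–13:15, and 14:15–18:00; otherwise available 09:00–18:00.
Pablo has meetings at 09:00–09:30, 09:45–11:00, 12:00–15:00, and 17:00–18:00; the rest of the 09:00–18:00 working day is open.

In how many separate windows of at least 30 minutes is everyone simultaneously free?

1

Nikolai free within 09:00–18:00: 10:45–11:00, 11:30–12:30, 13:15–14:15.
Pablo free within 09:00–18:00: 09:30–09:45, 11:00–12:00, 15:00–17:00.
Nikolai ∩ Pablo: 11:30–12:00.
Windows ≥ 30 min: 11:30–12:00.
That's 1 window.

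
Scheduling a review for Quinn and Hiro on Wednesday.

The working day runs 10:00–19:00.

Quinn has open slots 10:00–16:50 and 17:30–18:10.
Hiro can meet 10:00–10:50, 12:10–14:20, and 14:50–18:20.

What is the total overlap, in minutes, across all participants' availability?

Quinn ∩ Hiro: 10:00–10:50, 12:10–14:20, 14:50–16:50, 17:30–18:10.
Total common minutes: 50 + 130 + 120 + 40 = 340.

340 minutes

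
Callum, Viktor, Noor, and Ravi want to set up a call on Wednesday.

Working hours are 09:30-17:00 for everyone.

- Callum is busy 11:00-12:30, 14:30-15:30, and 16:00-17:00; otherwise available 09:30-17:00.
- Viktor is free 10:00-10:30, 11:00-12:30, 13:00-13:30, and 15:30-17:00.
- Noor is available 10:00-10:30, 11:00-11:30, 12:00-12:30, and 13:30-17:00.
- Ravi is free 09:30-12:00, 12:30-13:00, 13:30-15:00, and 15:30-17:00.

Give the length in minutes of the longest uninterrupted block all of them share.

30 minutes

Callum free within 09:30–17:00: 09:30–11:00, 12:30–14:30, 15:30–16:00.
Callum ∩ Viktor: 10:00–10:30, 13:00–13:30, 15:30–16:00.
Callum ∩ Viktor ∩ Noor: 10:00–10:30, 15:30–16:00.
Callum ∩ Viktor ∩ Noor ∩ Ravi: 10:00–10:30, 15:30–16:00.
Common window lengths: 30, 30 min; longest is 30.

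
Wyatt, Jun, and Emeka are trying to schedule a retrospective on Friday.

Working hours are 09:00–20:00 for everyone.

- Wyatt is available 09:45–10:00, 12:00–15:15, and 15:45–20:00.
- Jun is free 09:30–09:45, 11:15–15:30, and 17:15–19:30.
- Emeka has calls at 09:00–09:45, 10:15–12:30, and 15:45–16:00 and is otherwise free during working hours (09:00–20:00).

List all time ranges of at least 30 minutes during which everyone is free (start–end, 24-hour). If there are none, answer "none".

12:30–15:15, 17:15–19:30

Emeka free within 09:00–20:00: 09:45–10:15, 12:30–15:45, 16:00–20:00.
Wyatt ∩ Jun: 12:00–15:15, 17:15–19:30.
Wyatt ∩ Jun ∩ Emeka: 12:30–15:15, 17:15–19:30.
Windows ≥ 30 min: 12:30–15:15, 17:15–19:30.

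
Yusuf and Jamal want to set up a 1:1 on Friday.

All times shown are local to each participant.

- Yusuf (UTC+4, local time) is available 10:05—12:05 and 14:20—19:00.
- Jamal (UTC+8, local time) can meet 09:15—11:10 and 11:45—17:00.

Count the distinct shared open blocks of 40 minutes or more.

Yusuf → UTC: 06:05–08:05, 10:20–15:00.
Jamal → UTC: 01:15–03:10, 03:45–09:00.
Yusuf ∩ Jamal: 06:05–08:05.
Windows ≥ 40 min: 06:05–08:05.
That's 1 window.

1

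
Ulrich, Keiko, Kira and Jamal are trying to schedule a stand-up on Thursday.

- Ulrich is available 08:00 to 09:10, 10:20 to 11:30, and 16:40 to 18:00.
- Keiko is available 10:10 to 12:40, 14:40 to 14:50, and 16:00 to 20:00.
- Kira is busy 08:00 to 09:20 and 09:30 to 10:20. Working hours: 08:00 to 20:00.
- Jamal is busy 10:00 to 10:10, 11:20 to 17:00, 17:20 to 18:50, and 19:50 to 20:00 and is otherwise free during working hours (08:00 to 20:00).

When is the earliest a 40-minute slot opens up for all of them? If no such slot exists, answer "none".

Kira free within 08:00–20:00: 09:20–09:30, 10:20–20:00.
Jamal free within 08:00–20:00: 08:00–10:00, 10:10–11:20, 17:00–17:20, 18:50–19:50.
Ulrich ∩ Keiko: 10:20–11:30, 16:40–18:00.
Ulrich ∩ Keiko ∩ Kira: 10:20–11:30, 16:40–18:00.
Ulrich ∩ Keiko ∩ Kira ∩ Jamal: 10:20–11:20, 17:00–17:20.
Windows ≥ 40 min: 10:20–11:20.
Earliest such window starts at 10:20.

10:20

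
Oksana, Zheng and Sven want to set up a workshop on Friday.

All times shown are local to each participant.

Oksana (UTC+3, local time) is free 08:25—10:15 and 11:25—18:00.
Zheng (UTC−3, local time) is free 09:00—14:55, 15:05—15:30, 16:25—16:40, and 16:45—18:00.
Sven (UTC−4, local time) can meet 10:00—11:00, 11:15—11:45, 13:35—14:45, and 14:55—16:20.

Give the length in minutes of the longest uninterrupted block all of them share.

60 minutes

Oksana → UTC: 05:25–07:15, 08:25–15:00.
Zheng → UTC: 12:00–17:55, 18:05–18:30, 19:25–19:40, 19:45–21:00.
Sven → UTC: 14:00–15:00, 15:15–15:45, 17:35–18:45, 18:55–20:20.
Oksana ∩ Zheng: 12:00–15:00.
Oksana ∩ Zheng ∩ Sven: 14:00–15:00.
Single common window of 60 minutes.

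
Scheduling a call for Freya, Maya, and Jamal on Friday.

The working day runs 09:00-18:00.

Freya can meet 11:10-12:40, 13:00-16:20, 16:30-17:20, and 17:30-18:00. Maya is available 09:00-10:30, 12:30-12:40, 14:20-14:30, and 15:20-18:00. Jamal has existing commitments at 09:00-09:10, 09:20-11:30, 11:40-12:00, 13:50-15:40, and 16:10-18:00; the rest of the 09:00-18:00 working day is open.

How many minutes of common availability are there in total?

Jamal free within 09:00–18:00: 09:10–09:20, 11:30–11:40, 12:00–13:50, 15:40–16:10.
Freya ∩ Maya: 12:30–12:40, 14:20–14:30, 15:20–16:20, 16:30–17:20, 17:30–18:00.
Freya ∩ Maya ∩ Jamal: 12:30–12:40, 15:40–16:10.
Total common minutes: 10 + 30 = 40.

40 minutes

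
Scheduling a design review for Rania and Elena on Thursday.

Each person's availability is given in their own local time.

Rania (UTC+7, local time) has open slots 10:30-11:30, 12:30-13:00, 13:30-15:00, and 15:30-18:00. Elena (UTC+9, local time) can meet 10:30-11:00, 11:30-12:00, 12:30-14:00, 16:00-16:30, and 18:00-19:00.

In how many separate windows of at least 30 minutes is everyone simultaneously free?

3

Rania → UTC: 03:30–04:30, 05:30–06:00, 06:30–08:00, 08:30–11:00.
Elena → UTC: 01:30–02:00, 02:30–03:00, 03:30–05:00, 07:00–07:30, 09:00–10:00.
Rania ∩ Elena: 03:30–04:30, 07:00–07:30, 09:00–10:00.
Windows ≥ 30 min: 03:30–04:30, 07:00–07:30, 09:00–10:00.
That's 3 windows.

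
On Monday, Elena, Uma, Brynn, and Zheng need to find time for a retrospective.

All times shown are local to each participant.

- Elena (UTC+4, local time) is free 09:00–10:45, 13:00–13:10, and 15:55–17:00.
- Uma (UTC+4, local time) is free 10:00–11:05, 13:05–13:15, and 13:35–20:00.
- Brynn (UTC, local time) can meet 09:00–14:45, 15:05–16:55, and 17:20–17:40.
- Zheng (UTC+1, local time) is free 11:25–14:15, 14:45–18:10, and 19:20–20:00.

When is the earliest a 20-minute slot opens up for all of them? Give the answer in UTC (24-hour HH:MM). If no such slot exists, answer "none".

11:55

Elena → UTC: 05:00–06:45, 09:00–09:10, 11:55–13:00.
Uma → UTC: 06:00–07:05, 09:05–09:15, 09:35–16:00.
Brynn → UTC: 09:00–14:45, 15:05–16:55, 17:20–17:40.
Zheng → UTC: 10:25–13:15, 13:45–17:10, 18:20–19:00.
Elena ∩ Uma: 06:00–06:45, 09:05–09:10, 11:55–13:00.
Elena ∩ Uma ∩ Brynn: 09:05–09:10, 11:55–13:00.
Elena ∩ Uma ∩ Brynn ∩ Zheng: 11:55–13:00.
Windows ≥ 20 min: 11:55–13:00.
Earliest such window starts at 11:55.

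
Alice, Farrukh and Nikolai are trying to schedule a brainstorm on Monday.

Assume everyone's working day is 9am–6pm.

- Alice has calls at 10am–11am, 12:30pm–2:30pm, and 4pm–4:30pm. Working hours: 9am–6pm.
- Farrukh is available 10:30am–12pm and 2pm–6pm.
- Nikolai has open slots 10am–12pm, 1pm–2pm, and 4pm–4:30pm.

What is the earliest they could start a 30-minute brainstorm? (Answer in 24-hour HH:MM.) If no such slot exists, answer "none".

Alice free within 09:00–18:00: 09:00–10:00, 11:00–12:30, 14:30–16:00, 16:30–18:00.
Alice ∩ Farrukh: 11:00–12:00, 14:30–16:00, 16:30–18:00.
Alice ∩ Farrukh ∩ Nikolai: 11:00–12:00.
Windows ≥ 30 min: 11:00–12:00.
Earliest such window starts at 11:00.

11:00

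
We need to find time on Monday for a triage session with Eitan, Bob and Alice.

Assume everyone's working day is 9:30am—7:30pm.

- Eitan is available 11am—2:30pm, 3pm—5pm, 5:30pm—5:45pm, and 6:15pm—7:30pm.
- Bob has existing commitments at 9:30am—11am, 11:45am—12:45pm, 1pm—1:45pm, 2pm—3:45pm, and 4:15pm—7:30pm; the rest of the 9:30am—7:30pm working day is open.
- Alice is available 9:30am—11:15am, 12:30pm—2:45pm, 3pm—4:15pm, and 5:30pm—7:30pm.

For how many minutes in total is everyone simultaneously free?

Bob free within 09:30–19:30: 11:00–11:45, 12:45–13:00, 13:45–14:00, 15:45–16:15.
Eitan ∩ Bob: 11:00–11:45, 12:45–13:00, 13:45–14:00, 15:45–16:15.
Eitan ∩ Bob ∩ Alice: 11:00–11:15, 12:45–13:00, 13:45–14:00, 15:45–16:15.
Total common minutes: 15 + 15 + 15 + 30 = 75.

75 minutes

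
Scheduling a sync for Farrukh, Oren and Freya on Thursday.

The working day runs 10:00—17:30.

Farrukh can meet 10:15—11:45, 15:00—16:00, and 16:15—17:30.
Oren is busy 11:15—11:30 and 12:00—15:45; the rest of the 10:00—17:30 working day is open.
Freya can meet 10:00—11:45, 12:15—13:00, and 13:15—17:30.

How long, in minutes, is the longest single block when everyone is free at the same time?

75 minutes

Oren free within 10:00–17:30: 10:00–11:15, 11:30–12:00, 15:45–17:30.
Farrukh ∩ Oren: 10:15–11:15, 11:30–11:45, 15:45–16:00, 16:15–17:30.
Farrukh ∩ Oren ∩ Freya: 10:15–11:15, 11:30–11:45, 15:45–16:00, 16:15–17:30.
Common window lengths: 60, 15, 15, 75 min; longest is 75.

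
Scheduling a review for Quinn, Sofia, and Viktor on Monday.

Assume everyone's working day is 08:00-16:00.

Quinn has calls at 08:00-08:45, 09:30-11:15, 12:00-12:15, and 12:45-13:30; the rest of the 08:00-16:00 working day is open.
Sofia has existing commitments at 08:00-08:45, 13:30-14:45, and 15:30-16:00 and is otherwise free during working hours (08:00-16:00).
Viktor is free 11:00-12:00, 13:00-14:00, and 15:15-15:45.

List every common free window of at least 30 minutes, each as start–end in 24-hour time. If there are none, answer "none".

Quinn free within 08:00–16:00: 08:45–09:30, 11:15–12:00, 12:15–12:45, 13:30–16:00.
Sofia free within 08:00–16:00: 08:45–13:30, 14:45–15:30.
Quinn ∩ Sofia: 08:45–09:30, 11:15–12:00, 12:15–12:45, 14:45–15:30.
Quinn ∩ Sofia ∩ Viktor: 11:15–12:00, 15:15–15:30.
Windows ≥ 30 min: 11:15–12:00.

11:15–12:00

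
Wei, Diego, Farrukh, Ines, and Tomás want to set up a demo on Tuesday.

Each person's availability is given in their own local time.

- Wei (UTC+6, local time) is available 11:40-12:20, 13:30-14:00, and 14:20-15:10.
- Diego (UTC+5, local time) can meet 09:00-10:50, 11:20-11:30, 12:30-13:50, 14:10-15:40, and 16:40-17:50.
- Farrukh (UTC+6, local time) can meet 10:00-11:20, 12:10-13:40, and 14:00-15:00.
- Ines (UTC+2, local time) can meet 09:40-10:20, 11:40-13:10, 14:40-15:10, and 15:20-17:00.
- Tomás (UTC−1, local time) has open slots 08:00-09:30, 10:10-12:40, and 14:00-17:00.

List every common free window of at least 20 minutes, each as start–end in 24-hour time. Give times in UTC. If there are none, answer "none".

none

Wei → UTC: 05:40–06:20, 07:30–08:00, 08:20–09:10.
Diego → UTC: 04:00–05:50, 06:20–06:30, 07:30–08:50, 09:10–10:40, 11:40–12:50.
Farrukh → UTC: 04:00–05:20, 06:10–07:40, 08:00–09:00.
Ines → UTC: 07:40–08:20, 09:40–11:10, 12:40–13:10, 13:20–15:00.
Tomás → UTC: 09:00–10:30, 11:10–13:40, 15:00–18:00.
Wei ∩ Diego: 05:40–05:50, 07:30–08:00, 08:20–08:50.
Wei ∩ Diego ∩ Farrukh: 07:30–07:40, 08:20–08:50.
Wei ∩ Diego ∩ Farrukh ∩ Ines: (none).
Wei ∩ Diego ∩ Farrukh ∩ Ines ∩ Tomás: (none).
Windows ≥ 20 min: (none).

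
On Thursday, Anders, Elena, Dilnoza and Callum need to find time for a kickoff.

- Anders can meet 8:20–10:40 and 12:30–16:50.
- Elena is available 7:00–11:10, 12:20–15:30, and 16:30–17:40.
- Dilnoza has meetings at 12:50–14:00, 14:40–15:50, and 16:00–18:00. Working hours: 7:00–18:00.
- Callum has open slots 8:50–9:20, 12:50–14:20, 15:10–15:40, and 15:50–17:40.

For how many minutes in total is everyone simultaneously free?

Dilnoza free within 07:00–18:00: 07:00–12:50, 14:00–14:40, 15:50–16:00.
Anders ∩ Elena: 08:20–10:40, 12:30–15:30, 16:30–16:50.
Anders ∩ Elena ∩ Dilnoza: 08:20–10:40, 12:30–12:50, 14:00–14:40.
Anders ∩ Elena ∩ Dilnoza ∩ Callum: 08:50–09:20, 14:00–14:20.
Total common minutes: 30 + 20 = 50.

50 minutes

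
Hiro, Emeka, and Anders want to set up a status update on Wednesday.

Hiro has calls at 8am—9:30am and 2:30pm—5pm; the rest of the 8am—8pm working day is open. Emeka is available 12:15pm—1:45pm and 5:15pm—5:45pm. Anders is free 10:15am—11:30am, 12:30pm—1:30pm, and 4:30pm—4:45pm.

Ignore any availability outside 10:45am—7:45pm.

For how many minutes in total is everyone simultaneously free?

Hiro free within 08:00–20:00: 09:30–14:30, 17:00–20:00.
Hiro ∩ Emeka: 12:15–13:45, 17:15–17:45.
Hiro ∩ Emeka ∩ Anders: 12:30–13:30.
Restricted to 10:45–19:45: 12:30–13:30.
Total common minutes: 60.

60 minutes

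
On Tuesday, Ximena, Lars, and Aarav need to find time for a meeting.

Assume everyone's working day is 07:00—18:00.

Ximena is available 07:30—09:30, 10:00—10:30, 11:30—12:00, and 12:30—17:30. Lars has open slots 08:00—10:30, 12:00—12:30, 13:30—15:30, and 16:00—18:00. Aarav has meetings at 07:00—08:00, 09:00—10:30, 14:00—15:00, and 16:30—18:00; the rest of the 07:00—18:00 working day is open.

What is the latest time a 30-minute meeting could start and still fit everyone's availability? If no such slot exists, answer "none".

16:00

Aarav free within 07:00–18:00: 08:00–09:00, 10:30–14:00, 15:00–16:30.
Ximena ∩ Lars: 08:00–09:30, 10:00–10:30, 13:30–15:30, 16:00–17:30.
Ximena ∩ Lars ∩ Aarav: 08:00–09:00, 13:30–14:00, 15:00–15:30, 16:00–16:30.
Windows ≥ 30 min: 08:00–09:00, 13:30–14:00, 15:00–15:30, 16:00–16:30.
Latest start in the last window 16:00–16:30 is 16:30 − 30 min = 16:00.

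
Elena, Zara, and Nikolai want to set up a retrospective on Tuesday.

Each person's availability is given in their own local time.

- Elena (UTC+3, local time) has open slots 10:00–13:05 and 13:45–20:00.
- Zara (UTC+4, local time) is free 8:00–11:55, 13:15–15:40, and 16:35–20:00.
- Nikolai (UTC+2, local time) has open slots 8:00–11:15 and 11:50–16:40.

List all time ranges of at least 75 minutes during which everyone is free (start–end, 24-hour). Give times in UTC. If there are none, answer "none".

12:35–14:40

Elena → UTC: 07:00–10:05, 10:45–17:00.
Zara → UTC: 04:00–07:55, 09:15–11:40, 12:35–16:00.
Nikolai → UTC: 06:00–09:15, 09:50–14:40.
Elena ∩ Zara: 07:00–07:55, 09:15–10:05, 10:45–11:40, 12:35–16:00.
Elena ∩ Zara ∩ Nikolai: 07:00–07:55, 09:50–10:05, 10:45–11:40, 12:35–14:40.
Windows ≥ 75 min: 12:35–14:40.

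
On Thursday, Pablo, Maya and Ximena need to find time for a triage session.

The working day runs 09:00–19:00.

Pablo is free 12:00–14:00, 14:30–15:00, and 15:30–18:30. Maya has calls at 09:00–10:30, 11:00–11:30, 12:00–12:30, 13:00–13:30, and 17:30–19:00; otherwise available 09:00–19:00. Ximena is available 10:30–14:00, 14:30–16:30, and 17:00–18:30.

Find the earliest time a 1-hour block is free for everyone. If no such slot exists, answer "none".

Maya free within 09:00–19:00: 10:30–11:00, 11:30–12:00, 12:30–13:00, 13:30–17:30.
Pablo ∩ Maya: 12:30–13:00, 13:30–14:00, 14:30–15:00, 15:30–17:30.
Pablo ∩ Maya ∩ Ximena: 12:30–13:00, 13:30–14:00, 14:30–15:00, 15:30–16:30, 17:00–17:30.
Windows ≥ 60 min: 15:30–16:30.
Earliest such window starts at 15:30.

15:30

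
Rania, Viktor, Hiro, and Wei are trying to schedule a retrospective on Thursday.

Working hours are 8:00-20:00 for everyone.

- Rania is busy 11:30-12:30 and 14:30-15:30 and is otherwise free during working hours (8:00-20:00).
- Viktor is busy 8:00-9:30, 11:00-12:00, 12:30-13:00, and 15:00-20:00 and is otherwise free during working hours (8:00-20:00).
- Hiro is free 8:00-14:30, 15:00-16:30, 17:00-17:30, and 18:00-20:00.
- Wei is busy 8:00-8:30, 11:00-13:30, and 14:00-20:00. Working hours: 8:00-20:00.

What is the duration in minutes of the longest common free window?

Rania free within 08:00–20:00: 08:00–11:30, 12:30–14:30, 15:30–20:00.
Viktor free within 08:00–20:00: 09:30–11:00, 12:00–12:30, 13:00–15:00.
Wei free within 08:00–20:00: 08:30–11:00, 13:30–14:00.
Rania ∩ Viktor: 09:30–11:00, 13:00–14:30.
Rania ∩ Viktor ∩ Hiro: 09:30–11:00, 13:00–14:30.
Rania ∩ Viktor ∩ Hiro ∩ Wei: 09:30–11:00, 13:30–14:00.
Common window lengths: 90, 30 min; longest is 90.

90 minutes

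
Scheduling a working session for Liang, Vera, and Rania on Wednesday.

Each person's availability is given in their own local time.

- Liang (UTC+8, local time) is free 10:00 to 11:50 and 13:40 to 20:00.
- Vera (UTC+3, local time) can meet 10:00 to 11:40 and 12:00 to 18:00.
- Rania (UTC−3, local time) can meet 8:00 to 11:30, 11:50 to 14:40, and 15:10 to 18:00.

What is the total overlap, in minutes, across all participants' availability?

60 minutes

Liang → UTC: 02:00–03:50, 05:40–12:00.
Vera → UTC: 07:00–08:40, 09:00–15:00.
Rania → UTC: 11:00–14:30, 14:50–17:40, 18:10–21:00.
Liang ∩ Vera: 07:00–08:40, 09:00–12:00.
Liang ∩ Vera ∩ Rania: 11:00–12:00.
Total common minutes: 60.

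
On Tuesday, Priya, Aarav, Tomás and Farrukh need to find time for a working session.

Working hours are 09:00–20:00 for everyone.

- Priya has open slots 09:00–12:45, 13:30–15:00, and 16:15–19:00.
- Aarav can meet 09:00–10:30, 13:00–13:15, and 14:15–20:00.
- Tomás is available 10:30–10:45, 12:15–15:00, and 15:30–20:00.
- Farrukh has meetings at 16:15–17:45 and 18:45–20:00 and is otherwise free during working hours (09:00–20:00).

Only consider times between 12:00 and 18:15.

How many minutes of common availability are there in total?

75 minutes

Farrukh free within 09:00–20:00: 09:00–16:15, 17:45–18:45.
Priya ∩ Aarav: 09:00–10:30, 14:15–15:00, 16:15–19:00.
Priya ∩ Aarav ∩ Tomás: 14:15–15:00, 16:15–19:00.
Priya ∩ Aarav ∩ Tomás ∩ Farrukh: 14:15–15:00, 17:45–18:45.
Restricted to 12:00–18:15: 14:15–15:00, 17:45–18:15.
Total common minutes: 45 + 30 = 75.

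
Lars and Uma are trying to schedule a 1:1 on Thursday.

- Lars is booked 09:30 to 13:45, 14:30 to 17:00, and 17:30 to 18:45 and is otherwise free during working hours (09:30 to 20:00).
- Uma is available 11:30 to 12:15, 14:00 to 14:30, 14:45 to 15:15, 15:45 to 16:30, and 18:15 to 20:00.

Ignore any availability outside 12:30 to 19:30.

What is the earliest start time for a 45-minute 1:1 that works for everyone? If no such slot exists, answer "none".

18:45

Lars free within 09:30–20:00: 13:45–14:30, 17:00–17:30, 18:45–20:00.
Lars ∩ Uma: 14:00–14:30, 18:45–20:00.
Restricted to 12:30–19:30: 14:00–14:30, 18:45–19:30.
Windows ≥ 45 min: 18:45–19:30.
Earliest such window starts at 18:45.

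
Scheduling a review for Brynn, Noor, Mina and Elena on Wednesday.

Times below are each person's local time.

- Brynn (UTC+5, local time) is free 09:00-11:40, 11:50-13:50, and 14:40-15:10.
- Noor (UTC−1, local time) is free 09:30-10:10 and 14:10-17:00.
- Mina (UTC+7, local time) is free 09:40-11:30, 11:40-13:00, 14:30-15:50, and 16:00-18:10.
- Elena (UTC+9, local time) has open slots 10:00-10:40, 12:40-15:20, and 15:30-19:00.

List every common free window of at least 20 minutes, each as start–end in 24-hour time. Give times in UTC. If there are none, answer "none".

Brynn → UTC: 04:00–06:40, 06:50–08:50, 09:40–10:10.
Noor → UTC: 10:30–11:10, 15:10–18:00.
Mina → UTC: 02:40–04:30, 04:40–06:00, 07:30–08:50, 09:00–11:10.
Elena → UTC: 01:00–01:40, 03:40–06:20, 06:30–10:00.
Brynn ∩ Noor: (none).
Brynn ∩ Noor ∩ Mina: (none).
Brynn ∩ Noor ∩ Mina ∩ Elena: (none).
Windows ≥ 20 min: (none).

none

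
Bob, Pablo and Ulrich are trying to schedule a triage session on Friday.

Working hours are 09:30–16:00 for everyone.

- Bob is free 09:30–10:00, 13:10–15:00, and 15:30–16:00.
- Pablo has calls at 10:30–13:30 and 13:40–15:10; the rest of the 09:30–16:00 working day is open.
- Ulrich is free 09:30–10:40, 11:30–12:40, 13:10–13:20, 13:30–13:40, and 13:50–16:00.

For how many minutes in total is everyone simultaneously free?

Pablo free within 09:30–16:00: 09:30–10:30, 13:30–13:40, 15:10–16:00.
Bob ∩ Pablo: 09:30–10:00, 13:30–13:40, 15:30–16:00.
Bob ∩ Pablo ∩ Ulrich: 09:30–10:00, 13:30–13:40, 15:30–16:00.
Total common minutes: 30 + 10 + 30 = 70.

70 minutes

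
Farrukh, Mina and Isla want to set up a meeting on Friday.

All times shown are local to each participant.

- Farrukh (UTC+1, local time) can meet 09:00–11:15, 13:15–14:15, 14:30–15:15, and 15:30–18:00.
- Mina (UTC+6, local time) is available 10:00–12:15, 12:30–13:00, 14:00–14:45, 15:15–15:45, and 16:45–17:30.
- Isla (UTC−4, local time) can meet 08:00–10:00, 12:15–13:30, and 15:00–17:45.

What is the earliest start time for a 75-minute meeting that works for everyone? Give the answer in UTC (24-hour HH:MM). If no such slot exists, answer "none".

none

Farrukh → UTC: 08:00–10:15, 12:15–13:15, 13:30–14:15, 14:30–17:00.
Mina → UTC: 04:00–06:15, 06:30–07:00, 08:00–08:45, 09:15–09:45, 10:45–11:30.
Isla → UTC: 12:00–14:00, 16:15–17:30, 19:00–21:45.
Farrukh ∩ Mina: 08:00–08:45, 09:15–09:45.
Farrukh ∩ Mina ∩ Isla: (none).
Windows ≥ 75 min: (none).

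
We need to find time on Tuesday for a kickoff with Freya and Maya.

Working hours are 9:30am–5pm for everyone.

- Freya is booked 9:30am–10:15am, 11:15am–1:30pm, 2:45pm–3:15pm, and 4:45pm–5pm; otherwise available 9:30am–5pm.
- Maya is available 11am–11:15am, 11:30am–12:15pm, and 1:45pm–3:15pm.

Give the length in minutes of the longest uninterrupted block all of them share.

Freya free within 09:30–17:00: 10:15–11:15, 13:30–14:45, 15:15–16:45.
Freya ∩ Maya: 11:00–11:15, 13:45–14:45.
Common window lengths: 15, 60 min; longest is 60.

60 minutes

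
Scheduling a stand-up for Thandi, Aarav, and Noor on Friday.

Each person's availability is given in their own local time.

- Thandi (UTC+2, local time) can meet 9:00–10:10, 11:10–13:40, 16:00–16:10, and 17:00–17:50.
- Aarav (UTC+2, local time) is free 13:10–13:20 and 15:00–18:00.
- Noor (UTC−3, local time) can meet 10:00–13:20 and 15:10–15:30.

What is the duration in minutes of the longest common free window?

50 minutes

Thandi → UTC: 07:00–08:10, 09:10–11:40, 14:00–14:10, 15:00–15:50.
Aarav → UTC: 11:10–11:20, 13:00–16:00.
Noor → UTC: 13:00–16:20, 18:10–18:30.
Thandi ∩ Aarav: 11:10–11:20, 14:00–14:10, 15:00–15:50.
Thandi ∩ Aarav ∩ Noor: 14:00–14:10, 15:00–15:50.
Common window lengths: 10, 50 min; longest is 50.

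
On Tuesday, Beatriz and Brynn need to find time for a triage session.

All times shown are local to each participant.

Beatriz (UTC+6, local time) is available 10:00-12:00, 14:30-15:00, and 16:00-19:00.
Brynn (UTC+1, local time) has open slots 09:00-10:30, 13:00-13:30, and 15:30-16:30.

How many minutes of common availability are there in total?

Beatriz → UTC: 04:00–06:00, 08:30–09:00, 10:00–13:00.
Brynn → UTC: 08:00–09:30, 12:00–12:30, 14:30–15:30.
Beatriz ∩ Brynn: 08:30–09:00, 12:00–12:30.
Total common minutes: 30 + 30 = 60.

60 minutes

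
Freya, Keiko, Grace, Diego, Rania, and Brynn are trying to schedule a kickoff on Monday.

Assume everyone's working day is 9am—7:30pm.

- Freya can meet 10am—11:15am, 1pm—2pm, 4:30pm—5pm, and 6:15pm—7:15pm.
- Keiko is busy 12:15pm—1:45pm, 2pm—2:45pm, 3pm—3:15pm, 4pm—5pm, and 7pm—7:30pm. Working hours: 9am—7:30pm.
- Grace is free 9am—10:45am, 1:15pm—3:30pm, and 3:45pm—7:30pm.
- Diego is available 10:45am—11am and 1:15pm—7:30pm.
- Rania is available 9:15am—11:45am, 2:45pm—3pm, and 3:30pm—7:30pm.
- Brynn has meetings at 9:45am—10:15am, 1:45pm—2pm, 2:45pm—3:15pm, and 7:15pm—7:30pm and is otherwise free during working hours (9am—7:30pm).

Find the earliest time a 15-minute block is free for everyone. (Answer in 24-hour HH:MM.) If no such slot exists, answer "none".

18:15

Keiko free within 09:00–19:30: 09:00–12:15, 13:45–14:00, 14:45–15:00, 15:15–16:00, 17:00–19:00.
Brynn free within 09:00–19:30: 09:00–09:45, 10:15–13:45, 14:00–14:45, 15:15–19:15.
Freya ∩ Keiko: 10:00–11:15, 13:45–14:00, 18:15–19:00.
Freya ∩ Keiko ∩ Grace: 10:00–10:45, 13:45–14:00, 18:15–19:00.
Freya ∩ Keiko ∩ Grace ∩ Diego: 13:45–14:00, 18:15–19:00.
Freya ∩ Keiko ∩ Grace ∩ Diego ∩ Rania: 18:15–19:00.
Freya ∩ Keiko ∩ Grace ∩ Diego ∩ Rania ∩ Brynn: 18:15–19:00.
Windows ≥ 15 min: 18:15–19:00.
Earliest such window starts at 18:15.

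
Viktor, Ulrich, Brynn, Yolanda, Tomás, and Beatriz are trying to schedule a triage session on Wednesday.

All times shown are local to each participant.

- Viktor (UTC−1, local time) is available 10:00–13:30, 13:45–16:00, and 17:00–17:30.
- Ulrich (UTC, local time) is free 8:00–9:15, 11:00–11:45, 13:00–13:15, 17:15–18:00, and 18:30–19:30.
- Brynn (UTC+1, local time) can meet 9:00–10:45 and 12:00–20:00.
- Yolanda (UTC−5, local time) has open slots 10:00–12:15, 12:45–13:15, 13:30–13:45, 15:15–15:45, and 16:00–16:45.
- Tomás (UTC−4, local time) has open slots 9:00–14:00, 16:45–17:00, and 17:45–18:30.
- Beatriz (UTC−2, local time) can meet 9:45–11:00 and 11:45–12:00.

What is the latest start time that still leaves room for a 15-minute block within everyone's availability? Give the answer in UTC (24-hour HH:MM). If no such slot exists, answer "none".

none

Viktor → UTC: 11:00–14:30, 14:45–17:00, 18:00–18:30.
Ulrich → UTC: 08:00–09:15, 11:00–11:45, 13:00–13:15, 17:15–18:00, 18:30–19:30.
Brynn → UTC: 08:00–09:45, 11:00–19:00.
Yolanda → UTC: 15:00–17:15, 17:45–18:15, 18:30–18:45, 20:15–20:45, 21:00–21:45.
Tomás → UTC: 13:00–18:00, 20:45–21:00, 21:45–22:30.
Beatriz → UTC: 11:45–13:00, 13:45–14:00.
Viktor ∩ Ulrich: 11:00–11:45, 13:00–13:15.
Viktor ∩ Ulrich ∩ Brynn: 11:00–11:45, 13:00–13:15.
Viktor ∩ Ulrich ∩ Brynn ∩ Yolanda: (none).
Viktor ∩ Ulrich ∩ Brynn ∩ Yolanda ∩ Tomás: (none).
Viktor ∩ Ulrich ∩ Brynn ∩ Yolanda ∩ Tomás ∩ Beatriz: (none).
Windows ≥ 15 min: (none).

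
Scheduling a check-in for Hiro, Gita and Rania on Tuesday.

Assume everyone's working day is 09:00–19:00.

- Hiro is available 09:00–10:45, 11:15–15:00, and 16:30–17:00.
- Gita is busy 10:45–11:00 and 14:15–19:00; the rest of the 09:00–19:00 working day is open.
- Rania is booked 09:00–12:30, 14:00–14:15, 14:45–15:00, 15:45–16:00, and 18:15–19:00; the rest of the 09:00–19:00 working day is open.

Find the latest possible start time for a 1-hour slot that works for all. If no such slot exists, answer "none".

13:00

Gita free within 09:00–19:00: 09:00–10:45, 11:00–14:15.
Rania free within 09:00–19:00: 12:30–14:00, 14:15–14:45, 15:00–15:45, 16:00–18:15.
Hiro ∩ Gita: 09:00–10:45, 11:15–14:15.
Hiro ∩ Gita ∩ Rania: 12:30–14:00.
Windows ≥ 60 min: 12:30–14:00.
Latest start in the last window 12:30–14:00 is 14:00 − 60 min = 13:00.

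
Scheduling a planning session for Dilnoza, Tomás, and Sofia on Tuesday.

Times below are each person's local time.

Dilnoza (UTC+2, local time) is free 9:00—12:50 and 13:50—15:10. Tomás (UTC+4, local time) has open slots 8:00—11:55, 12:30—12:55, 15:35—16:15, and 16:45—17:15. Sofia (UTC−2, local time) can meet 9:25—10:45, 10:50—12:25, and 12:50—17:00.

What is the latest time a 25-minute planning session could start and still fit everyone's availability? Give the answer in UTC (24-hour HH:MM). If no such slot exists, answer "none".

11:50

Dilnoza → UTC: 07:00–10:50, 11:50–13:10.
Tomás → UTC: 04:00–07:55, 08:30–08:55, 11:35–12:15, 12:45–13:15.
Sofia → UTC: 11:25–12:45, 12:50–14:25, 14:50–19:00.
Dilnoza ∩ Tomás: 07:00–07:55, 08:30–08:55, 11:50–12:15, 12:45–13:10.
Dilnoza ∩ Tomás ∩ Sofia: 11:50–12:15, 12:50–13:10.
Windows ≥ 25 min: 11:50–12:15.
Latest start in the last window 11:50–12:15 is 12:15 − 25 min = 11:50.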